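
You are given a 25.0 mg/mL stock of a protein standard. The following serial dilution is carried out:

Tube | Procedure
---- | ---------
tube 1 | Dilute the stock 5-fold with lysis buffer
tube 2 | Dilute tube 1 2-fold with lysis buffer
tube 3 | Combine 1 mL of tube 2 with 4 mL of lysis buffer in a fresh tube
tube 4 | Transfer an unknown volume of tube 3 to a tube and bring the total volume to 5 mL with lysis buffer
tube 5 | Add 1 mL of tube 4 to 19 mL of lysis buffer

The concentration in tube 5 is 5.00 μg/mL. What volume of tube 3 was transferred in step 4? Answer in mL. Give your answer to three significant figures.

Step 1: 5-fold → factor 5
Step 2: 2-fold → factor 2
Step 3: 1 mL + 4 mL = 5 mL total → factor 5/1 = 5
Step 4: v brought to 5 mL → factor = 5 mL/v
Step 5: 1 mL + 19 mL = 20 mL total → factor 20/1 = 20
Product of known-step factors = 1000
Overall factor = 25.0 mg/mL / (5.00 μg/mL) = 5000
Step-4 factor = 5000 / 1000 = 5
v = 5 mL / 5 = 1.00 mL

1.00 mL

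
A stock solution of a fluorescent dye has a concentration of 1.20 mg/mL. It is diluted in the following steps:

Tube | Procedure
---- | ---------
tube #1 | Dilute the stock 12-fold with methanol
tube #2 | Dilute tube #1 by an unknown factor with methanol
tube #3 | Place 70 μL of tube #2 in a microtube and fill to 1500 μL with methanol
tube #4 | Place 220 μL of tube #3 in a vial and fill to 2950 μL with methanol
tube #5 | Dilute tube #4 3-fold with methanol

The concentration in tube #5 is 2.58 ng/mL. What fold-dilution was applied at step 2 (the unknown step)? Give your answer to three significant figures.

45.0-fold

Step 1: 12-fold → factor 12
Step 2: unknown factor x
Step 3: 70 μL brought to 1500 μL → factor 1500/70 = 21.429
Step 4: 220 μL brought to 2950 μL → factor 2950/220 = 13.409
Step 5: 3-fold → factor 3
Product of known-step factors = 10344
Overall factor = 1.20 mg/mL / (2.58 ng/mL) = 4.6512 × 10^5
x = 4.6512 × 10^5 / 10344 = 45.0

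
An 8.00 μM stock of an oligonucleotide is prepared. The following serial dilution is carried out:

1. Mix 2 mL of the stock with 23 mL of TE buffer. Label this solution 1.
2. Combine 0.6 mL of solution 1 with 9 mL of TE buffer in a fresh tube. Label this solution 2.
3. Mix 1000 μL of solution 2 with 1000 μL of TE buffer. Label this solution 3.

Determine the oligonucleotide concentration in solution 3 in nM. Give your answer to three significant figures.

20.0 nM

Step 1: 2 mL + 23 mL = 25 mL total → factor 25/2 = 12.5
Step 2: 0.6 mL + 9 mL = 9.6 mL total → factor 9.6/0.6 = 16
Step 3: 1000 μL + 1000 μL = 2000 μL total → factor 2000/1000 = 2
Overall dilution factor = 12.5 × 16 × 2 = 400
Final = 8.00 μM / 400 = 0.02000 μM = 20.0 nM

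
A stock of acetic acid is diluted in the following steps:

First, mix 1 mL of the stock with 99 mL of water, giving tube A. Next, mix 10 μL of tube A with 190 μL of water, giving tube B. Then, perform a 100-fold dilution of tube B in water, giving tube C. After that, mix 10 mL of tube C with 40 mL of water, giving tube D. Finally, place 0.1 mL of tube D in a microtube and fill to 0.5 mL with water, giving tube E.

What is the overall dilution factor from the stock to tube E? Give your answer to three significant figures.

Step 1: 1 mL + 99 mL = 100 mL total → factor 100/1 = 100
Step 2: 10 μL + 190 μL = 200 μL total → factor 200/10 = 20
Step 3: 100-fold → factor 100
Step 4: 10 mL + 40 mL = 50 mL total → factor 50/10 = 5
Step 5: 0.1 mL brought to 0.5 mL → factor 0.5/0.1 = 5
Overall dilution factor = 100 × 20 × 100 × 5 × 5 = 5 × 10^6

5.00 × 10^6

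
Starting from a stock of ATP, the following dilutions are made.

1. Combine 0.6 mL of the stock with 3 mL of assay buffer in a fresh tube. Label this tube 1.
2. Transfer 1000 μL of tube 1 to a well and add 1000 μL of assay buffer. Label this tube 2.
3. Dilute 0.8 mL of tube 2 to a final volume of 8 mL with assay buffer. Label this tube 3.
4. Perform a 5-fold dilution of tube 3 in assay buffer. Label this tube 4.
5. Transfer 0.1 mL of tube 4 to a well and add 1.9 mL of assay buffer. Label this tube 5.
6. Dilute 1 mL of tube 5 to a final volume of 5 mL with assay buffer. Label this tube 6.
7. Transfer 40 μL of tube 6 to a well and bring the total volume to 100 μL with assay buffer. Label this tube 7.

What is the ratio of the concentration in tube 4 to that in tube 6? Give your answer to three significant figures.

100

Step 1: 0.6 mL + 3 mL = 3.6 mL total → factor 3.6/0.6 = 6
Step 2: 1000 μL + 1000 μL = 2000 μL total → factor 2000/1000 = 2
Step 3: 0.8 mL brought to 8 mL → factor 8/0.8 = 10
Step 4: 5-fold → factor 5
Step 5: 0.1 mL + 1.9 mL = 2 mL total → factor 2/0.1 = 20
Step 6: 1 mL brought to 5 mL → factor 5/1 = 5
Dilution factor to tube 4 = 600; to tube 6 = 60000
[tube 4]/[tube 6] = (factor to tube 6)/(factor to tube 4) = 60000/600 = 100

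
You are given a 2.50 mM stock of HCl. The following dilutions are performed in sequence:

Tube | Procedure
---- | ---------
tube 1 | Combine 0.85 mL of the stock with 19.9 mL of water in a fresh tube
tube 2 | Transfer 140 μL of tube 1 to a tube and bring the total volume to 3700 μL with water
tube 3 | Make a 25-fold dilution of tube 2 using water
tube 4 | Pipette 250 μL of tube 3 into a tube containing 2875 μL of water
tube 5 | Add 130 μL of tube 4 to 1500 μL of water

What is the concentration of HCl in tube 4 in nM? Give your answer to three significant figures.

12.4 nM

Step 1: 0.85 mL + 19.9 mL = 20.75 mL total → factor 20.75/0.85 = 24.412
Step 2: 140 μL brought to 3700 μL → factor 3700/140 = 26.429
Step 3: 25-fold → factor 25
Step 4: 250 μL + 2875 μL = 3125 μL total → factor 3125/250 = 12.5
Dilution factor through tube 4 = 24.412 × 26.429 × 25 × 12.5 = 2.0162 × 10^5
[tube 4] = 2.50 mM / 2.0162 × 10^5 = 1.240 × 10^-5 mM = 12.4 nM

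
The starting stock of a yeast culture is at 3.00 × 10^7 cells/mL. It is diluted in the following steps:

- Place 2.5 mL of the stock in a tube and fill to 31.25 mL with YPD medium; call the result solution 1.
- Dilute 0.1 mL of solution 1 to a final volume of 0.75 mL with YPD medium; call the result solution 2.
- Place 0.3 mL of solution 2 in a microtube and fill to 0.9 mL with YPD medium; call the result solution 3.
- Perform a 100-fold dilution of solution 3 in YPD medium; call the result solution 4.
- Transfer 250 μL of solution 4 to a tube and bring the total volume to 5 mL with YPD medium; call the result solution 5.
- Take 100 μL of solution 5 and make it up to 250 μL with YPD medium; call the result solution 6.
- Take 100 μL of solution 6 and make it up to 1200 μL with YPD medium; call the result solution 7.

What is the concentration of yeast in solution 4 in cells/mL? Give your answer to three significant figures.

1.07 × 10^3 cells/mL

Step 1: 2.5 mL brought to 31.25 mL → factor 31.25/2.5 = 12.5
Step 2: 0.1 mL brought to 0.75 mL → factor 0.75/0.1 = 7.5
Step 3: 0.3 mL brought to 0.9 mL → factor 0.9/0.3 = 3
Step 4: 100-fold → factor 100
Dilution factor through solution 4 = 12.5 × 7.5 × 3 × 100 = 28125
[solution 4] = 3.00 × 10^7 cells/mL / 28125 = 1.07 × 10^3 cells/mL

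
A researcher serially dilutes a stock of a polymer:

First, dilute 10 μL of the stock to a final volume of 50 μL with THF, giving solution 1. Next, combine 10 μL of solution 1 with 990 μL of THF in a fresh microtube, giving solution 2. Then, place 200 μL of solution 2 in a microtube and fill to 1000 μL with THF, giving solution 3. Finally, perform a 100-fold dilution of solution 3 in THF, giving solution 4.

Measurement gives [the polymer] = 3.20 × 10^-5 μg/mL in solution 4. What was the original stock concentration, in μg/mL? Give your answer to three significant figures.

Step 1: 10 μL brought to 50 μL → factor 50/10 = 5
Step 2: 10 μL + 990 μL = 1000 μL total → factor 1000/10 = 100
Step 3: 200 μL brought to 1000 μL → factor 1000/200 = 5
Step 4: 100-fold → factor 100
Overall dilution factor = 5 × 100 × 5 × 100 = 2.5 × 10^5
Stock = 3.20 × 10^-5 μg/mL × 2.5 × 10^5 = 8.00 μg/mL

8.00 μg/mL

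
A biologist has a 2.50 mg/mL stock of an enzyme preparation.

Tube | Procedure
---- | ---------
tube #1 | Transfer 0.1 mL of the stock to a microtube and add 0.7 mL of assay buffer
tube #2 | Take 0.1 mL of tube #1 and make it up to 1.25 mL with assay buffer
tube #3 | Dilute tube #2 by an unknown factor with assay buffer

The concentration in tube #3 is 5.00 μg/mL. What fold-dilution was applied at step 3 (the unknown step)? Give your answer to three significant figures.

5.00-fold

Step 1: 0.1 mL + 0.7 mL = 0.8 mL total → factor 0.8/0.1 = 8
Step 2: 0.1 mL brought to 1.25 mL → factor 1.25/0.1 = 12.5
Step 3: unknown factor x
Product of known-step factors = 100
Overall factor = 2.50 mg/mL / (5.00 μg/mL) = 500
x = 500 / 100 = 5.00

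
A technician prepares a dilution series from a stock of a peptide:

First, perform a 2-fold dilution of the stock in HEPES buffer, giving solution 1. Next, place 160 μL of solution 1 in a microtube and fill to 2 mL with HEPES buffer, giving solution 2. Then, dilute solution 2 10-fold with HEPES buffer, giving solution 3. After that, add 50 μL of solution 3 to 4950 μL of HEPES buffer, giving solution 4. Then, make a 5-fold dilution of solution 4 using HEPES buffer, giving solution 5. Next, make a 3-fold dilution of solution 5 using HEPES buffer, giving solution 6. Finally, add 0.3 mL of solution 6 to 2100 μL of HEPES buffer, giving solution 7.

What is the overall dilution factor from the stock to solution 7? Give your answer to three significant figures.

3.00 × 10^6

Step 1: 2-fold → factor 2
Step 2: 160 μL brought to 2 mL → factor 2000/160 = 12.5
Step 3: 10-fold → factor 10
Step 4: 50 μL + 4950 μL = 5000 μL total → factor 5000/50 = 100
Step 5: 5-fold → factor 5
Step 6: 3-fold → factor 3
Step 7: 0.3 mL + 2100 μL = 2.4 mL total → factor 2.4/0.3 = 8
Overall dilution factor = 2 × 12.5 × 10 × 100 × 5 × 3 × 8 = 3 × 10^6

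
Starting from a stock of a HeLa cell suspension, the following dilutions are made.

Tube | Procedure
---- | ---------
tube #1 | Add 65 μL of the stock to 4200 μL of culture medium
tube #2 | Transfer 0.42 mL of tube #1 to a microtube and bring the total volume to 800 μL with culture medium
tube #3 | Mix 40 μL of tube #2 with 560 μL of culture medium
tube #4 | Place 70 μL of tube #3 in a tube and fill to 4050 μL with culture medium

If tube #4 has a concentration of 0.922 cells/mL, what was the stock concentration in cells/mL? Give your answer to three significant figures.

1.00 × 10^5 cells/mL

Step 1: 65 μL + 4200 μL = 4265 μL total → factor 4265/65 = 65.615
Step 2: 0.42 mL brought to 800 μL → factor 0.8/0.42 = 1.9048
Step 3: 40 μL + 560 μL = 600 μL total → factor 600/40 = 15
Step 4: 70 μL brought to 4050 μL → factor 4050/70 = 57.857
Overall dilution factor = 65.615 × 1.9048 × 15 × 57.857 = 1.0847 × 10^5
Stock = 0.922 cells/mL × 1.0847 × 10^5 = 1.00 × 10^5 cells/mL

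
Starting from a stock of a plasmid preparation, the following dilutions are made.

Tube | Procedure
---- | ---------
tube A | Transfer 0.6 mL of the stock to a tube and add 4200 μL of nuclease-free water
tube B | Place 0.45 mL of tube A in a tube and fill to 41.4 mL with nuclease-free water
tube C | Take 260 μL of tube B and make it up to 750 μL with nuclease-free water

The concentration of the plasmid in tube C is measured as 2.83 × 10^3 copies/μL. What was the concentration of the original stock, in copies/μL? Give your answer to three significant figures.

Step 1: 0.6 mL + 4200 μL = 4.8 mL total → factor 4.8/0.6 = 8
Step 2: 0.45 mL brought to 41.4 mL → factor 41.4/0.45 = 92
Step 3: 260 μL brought to 750 μL → factor 750/260 = 2.8846
Overall dilution factor = 8 × 92 × 2.8846 = 2123.1
Stock = 2.83 × 10^3 copies/μL × 2123.1 = 6.01 × 10^6 copies/μL

6.01 × 10^6 copies/μL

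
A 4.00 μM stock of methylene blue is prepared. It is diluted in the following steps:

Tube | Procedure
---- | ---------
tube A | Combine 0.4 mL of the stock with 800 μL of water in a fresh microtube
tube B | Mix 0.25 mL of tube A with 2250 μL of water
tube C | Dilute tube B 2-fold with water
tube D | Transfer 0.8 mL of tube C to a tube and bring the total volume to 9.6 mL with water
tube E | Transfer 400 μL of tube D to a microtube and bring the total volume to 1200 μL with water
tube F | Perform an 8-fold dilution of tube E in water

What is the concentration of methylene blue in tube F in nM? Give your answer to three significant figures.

0.231 nM

Step 1: 0.4 mL + 800 μL = 1.2 mL total → factor 1.2/0.4 = 3
Step 2: 0.25 mL + 2250 μL = 2.5 mL total → factor 2.5/0.25 = 10
Step 3: 2-fold → factor 2
Step 4: 0.8 mL brought to 9.6 mL → factor 9.6/0.8 = 12
Step 5: 400 μL brought to 1200 μL → factor 1200/400 = 3
Step 6: 8-fold → factor 8
Overall dilution factor = 3 × 10 × 2 × 12 × 3 × 8 = 17280
Final = 4.00 μM / 17280 = 0.0002315 μM = 0.231 nM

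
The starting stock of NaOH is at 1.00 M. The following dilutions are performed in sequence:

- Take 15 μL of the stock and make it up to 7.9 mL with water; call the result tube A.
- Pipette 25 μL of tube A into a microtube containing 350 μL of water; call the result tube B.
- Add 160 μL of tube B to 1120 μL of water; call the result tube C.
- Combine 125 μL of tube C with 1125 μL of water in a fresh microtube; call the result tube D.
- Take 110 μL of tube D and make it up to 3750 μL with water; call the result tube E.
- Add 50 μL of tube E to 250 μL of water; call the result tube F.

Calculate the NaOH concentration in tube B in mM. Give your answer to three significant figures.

0.127 mM

Step 1: 15 μL brought to 7.9 mL → factor 7900/15 = 526.67
Step 2: 25 μL + 350 μL = 375 μL total → factor 375/25 = 15
Dilution factor through tube B = 526.67 × 15 = 7900
[tube B] = 1.00 M / 7900 = 0.0001266 M = 0.127 mM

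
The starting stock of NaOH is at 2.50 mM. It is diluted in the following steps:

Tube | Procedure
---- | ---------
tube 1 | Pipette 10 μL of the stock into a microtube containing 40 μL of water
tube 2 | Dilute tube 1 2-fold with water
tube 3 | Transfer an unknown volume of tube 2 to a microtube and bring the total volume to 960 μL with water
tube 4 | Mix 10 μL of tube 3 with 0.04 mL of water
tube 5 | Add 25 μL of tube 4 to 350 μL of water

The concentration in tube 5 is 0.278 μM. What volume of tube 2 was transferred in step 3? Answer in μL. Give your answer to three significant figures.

80.1 μL

Step 1: 10 μL + 40 μL = 50 μL total → factor 50/10 = 5
Step 2: 2-fold → factor 2
Step 3: v brought to 960 μL → factor = 960 μL/v
Step 4: 10 μL + 0.04 mL = 50 μL total → factor 50/10 = 5
Step 5: 25 μL + 350 μL = 375 μL total → factor 375/25 = 15
Product of known-step factors = 750
Overall factor = 2.50 mM / (0.278 μM) = 8992.8
Step-3 factor = 8992.8 / 750 = 11.99
v = 960 μL / 11.99 = 80.1 μL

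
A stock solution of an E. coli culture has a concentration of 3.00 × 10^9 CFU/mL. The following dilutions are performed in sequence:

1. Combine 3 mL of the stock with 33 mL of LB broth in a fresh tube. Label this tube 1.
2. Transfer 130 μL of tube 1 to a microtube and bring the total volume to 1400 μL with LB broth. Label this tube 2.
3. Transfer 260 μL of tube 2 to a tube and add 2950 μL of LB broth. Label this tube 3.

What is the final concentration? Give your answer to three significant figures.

1.88 × 10^6 CFU/mL

Step 1: 3 mL + 33 mL = 36 mL total → factor 36/3 = 12
Step 2: 130 μL brought to 1400 μL → factor 1400/130 = 10.769
Step 3: 260 μL + 2950 μL = 3210 μL total → factor 3210/260 = 12.346
Overall dilution factor = 12 × 10.769 × 12.346 = 1595.5
Final = 3.00 × 10^9 CFU/mL / 1595.5 = 1.88 × 10^6 CFU/mL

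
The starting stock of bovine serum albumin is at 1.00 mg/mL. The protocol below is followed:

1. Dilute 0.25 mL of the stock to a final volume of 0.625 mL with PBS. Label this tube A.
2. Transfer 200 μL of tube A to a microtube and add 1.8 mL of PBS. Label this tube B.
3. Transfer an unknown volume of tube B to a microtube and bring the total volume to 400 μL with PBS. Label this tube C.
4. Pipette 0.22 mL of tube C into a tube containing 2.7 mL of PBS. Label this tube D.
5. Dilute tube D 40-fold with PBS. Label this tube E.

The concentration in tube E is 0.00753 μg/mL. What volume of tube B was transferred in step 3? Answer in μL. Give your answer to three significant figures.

40.0 μL

Step 1: 0.25 mL brought to 0.625 mL → factor 0.625/0.25 = 2.5
Step 2: 200 μL + 1.8 mL = 2000 μL total → factor 2000/200 = 10
Step 3: v brought to 400 μL → factor = 400 μL/v
Step 4: 0.22 mL + 2.7 mL = 2.92 mL total → factor 2.92/0.22 = 13.273
Step 5: 40-fold → factor 40
Product of known-step factors = 13273
Overall factor = 1.00 mg/mL / (0.00753 μg/mL) = 1.328 × 10^5
Step-3 factor = 1.328 × 10^5 / 13273 = 10.006
v = 400 μL / 10.006 = 40.0 μL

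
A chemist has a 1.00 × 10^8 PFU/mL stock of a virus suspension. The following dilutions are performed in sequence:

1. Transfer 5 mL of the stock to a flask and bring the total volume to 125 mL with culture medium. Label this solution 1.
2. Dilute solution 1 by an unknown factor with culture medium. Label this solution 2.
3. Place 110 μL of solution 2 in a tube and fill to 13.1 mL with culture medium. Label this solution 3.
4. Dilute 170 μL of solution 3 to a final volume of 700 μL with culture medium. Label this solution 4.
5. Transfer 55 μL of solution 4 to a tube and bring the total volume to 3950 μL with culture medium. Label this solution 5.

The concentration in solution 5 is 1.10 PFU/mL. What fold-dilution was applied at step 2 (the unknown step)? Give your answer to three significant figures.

Step 1: 5 mL brought to 125 mL → factor 125/5 = 25
Step 2: unknown factor x
Step 3: 110 μL brought to 13.1 mL → factor 13100/110 = 119.09
Step 4: 170 μL brought to 700 μL → factor 700/170 = 4.1176
Step 5: 55 μL brought to 3950 μL → factor 3950/55 = 71.818
Product of known-step factors = 8.8044 × 10^5
Overall factor = 1.00 × 10^8 PFU/mL / (1.10 PFU/mL) = 9.0909 × 10^7
x = 9.0909 × 10^7 / 8.8044 × 10^5 = 103

103-fold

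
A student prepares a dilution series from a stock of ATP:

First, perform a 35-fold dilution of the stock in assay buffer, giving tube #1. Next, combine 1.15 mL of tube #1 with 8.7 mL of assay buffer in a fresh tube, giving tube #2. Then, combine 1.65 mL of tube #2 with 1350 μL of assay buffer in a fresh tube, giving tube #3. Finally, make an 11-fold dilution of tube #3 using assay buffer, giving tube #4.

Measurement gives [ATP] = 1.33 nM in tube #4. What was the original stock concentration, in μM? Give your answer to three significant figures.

7.97 μM

Step 1: 35-fold → factor 35
Step 2: 1.15 mL + 8.7 mL = 9.85 mL total → factor 9.85/1.15 = 8.5652
Step 3: 1.65 mL + 1350 μL = 3 mL total → factor 3/1.65 = 1.8182
Step 4: 11-fold → factor 11
Overall dilution factor = 35 × 8.5652 × 1.8182 × 11 = 5995.7
Stock = 1.33 nM × 5995.7 = 7974 nM = 7.97 μM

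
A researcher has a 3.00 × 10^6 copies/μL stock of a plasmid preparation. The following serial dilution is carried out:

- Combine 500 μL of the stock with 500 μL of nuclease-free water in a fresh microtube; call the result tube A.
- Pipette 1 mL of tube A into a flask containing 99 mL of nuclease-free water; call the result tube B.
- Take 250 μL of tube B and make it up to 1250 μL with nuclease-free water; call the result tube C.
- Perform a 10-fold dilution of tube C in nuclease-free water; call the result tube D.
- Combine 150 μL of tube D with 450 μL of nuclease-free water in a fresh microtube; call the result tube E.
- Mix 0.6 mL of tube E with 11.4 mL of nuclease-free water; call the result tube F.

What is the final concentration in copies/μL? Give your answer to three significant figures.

3.75 copies/μL

Step 1: 500 μL + 500 μL = 1000 μL total → factor 1000/500 = 2
Step 2: 1 mL + 99 mL = 100 mL total → factor 100/1 = 100
Step 3: 250 μL brought to 1250 μL → factor 1250/250 = 5
Step 4: 10-fold → factor 10
Step 5: 150 μL + 450 μL = 600 μL total → factor 600/150 = 4
Step 6: 0.6 mL + 11.4 mL = 12 mL total → factor 12/0.6 = 20
Overall dilution factor = 2 × 100 × 5 × 10 × 4 × 20 = 8 × 10^5
Final = 3.00 × 10^6 copies/μL / 8 × 10^5 = 3.75 copies/μL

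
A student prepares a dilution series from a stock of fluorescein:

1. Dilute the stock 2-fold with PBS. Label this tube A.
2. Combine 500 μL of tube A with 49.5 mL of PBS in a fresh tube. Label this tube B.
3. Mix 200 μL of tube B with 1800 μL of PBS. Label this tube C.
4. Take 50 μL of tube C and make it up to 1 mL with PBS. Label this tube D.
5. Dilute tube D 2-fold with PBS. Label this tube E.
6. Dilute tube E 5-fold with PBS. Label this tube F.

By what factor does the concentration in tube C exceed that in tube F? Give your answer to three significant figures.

Step 1: 2-fold → factor 2
Step 2: 500 μL + 49.5 mL = 50000 μL total → factor 50000/500 = 100
Step 3: 200 μL + 1800 μL = 2000 μL total → factor 2000/200 = 10
Step 4: 50 μL brought to 1 mL → factor 1000/50 = 20
Step 5: 2-fold → factor 2
Step 6: 5-fold → factor 5
Dilution factor to tube C = 2000; to tube F = 4 × 10^5
[tube C]/[tube F] = (factor to tube F)/(factor to tube C) = 4 × 10^5/2000 = 200

200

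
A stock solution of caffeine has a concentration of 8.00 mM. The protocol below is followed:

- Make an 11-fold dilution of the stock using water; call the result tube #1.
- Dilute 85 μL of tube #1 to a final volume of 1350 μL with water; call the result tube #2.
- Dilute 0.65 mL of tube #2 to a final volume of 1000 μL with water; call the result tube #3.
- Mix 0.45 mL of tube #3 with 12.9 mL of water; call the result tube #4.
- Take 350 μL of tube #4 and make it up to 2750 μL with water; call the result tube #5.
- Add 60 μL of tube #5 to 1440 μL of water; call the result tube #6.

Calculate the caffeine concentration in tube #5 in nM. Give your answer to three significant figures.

128 nM

Step 1: 11-fold → factor 11
Step 2: 85 μL brought to 1350 μL → factor 1350/85 = 15.882
Step 3: 0.65 mL brought to 1000 μL → factor 1/0.65 = 1.5385
Step 4: 0.45 mL + 12.9 mL = 13.35 mL total → factor 13.35/0.45 = 29.667
Step 5: 350 μL brought to 2750 μL → factor 2750/350 = 7.8571
Dilution factor through tube #5 = 11 × 15.882 × 1.5385 × 29.667 × 7.8571 = 62651
[tube #5] = 8.00 mM / 62651 = 0.0001277 mM = 128 nM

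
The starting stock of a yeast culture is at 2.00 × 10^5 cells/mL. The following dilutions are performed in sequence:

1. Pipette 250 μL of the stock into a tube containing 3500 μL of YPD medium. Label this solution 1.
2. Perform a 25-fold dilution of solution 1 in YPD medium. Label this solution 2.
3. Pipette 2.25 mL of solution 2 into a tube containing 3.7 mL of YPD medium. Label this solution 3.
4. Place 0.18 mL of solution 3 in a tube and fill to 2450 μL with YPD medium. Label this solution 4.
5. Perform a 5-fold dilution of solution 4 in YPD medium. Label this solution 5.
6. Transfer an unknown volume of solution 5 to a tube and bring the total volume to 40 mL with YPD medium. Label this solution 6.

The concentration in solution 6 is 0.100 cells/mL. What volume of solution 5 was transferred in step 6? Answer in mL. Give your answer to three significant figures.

1.35 mL

Step 1: 250 μL + 3500 μL = 3750 μL total → factor 3750/250 = 15
Step 2: 25-fold → factor 25
Step 3: 2.25 mL + 3.7 mL = 5.95 mL total → factor 5.95/2.25 = 2.6444
Step 4: 0.18 mL brought to 2450 μL → factor 2.45/0.18 = 13.611
Step 5: 5-fold → factor 5
Step 6: v brought to 40 mL → factor = 40 mL/v
Product of known-step factors = 67488
Overall factor = 2.00 × 10^5 cells/mL / (0.100 cells/mL) = 2 × 10^6
Step-6 factor = 2 × 10^6 / 67488 = 29.635
v = 40 mL / 29.635 = 1.35 mL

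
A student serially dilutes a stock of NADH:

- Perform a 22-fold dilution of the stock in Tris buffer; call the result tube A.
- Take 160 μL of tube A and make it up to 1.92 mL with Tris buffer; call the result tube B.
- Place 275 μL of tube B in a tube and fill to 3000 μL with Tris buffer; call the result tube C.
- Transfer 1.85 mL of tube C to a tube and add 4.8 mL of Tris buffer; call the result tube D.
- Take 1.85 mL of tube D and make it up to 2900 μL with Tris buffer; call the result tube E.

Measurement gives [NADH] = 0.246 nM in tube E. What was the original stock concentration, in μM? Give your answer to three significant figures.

3.99 μM

Step 1: 22-fold → factor 22
Step 2: 160 μL brought to 1.92 mL → factor 1920/160 = 12
Step 3: 275 μL brought to 3000 μL → factor 3000/275 = 10.909
Step 4: 1.85 mL + 4.8 mL = 6.65 mL total → factor 6.65/1.85 = 3.5946
Step 5: 1.85 mL brought to 2900 μL → factor 2.9/1.85 = 1.5676
Overall dilution factor = 22 × 12 × 10.909 × 3.5946 × 1.5676 = 16228
Stock = 0.246 nM × 16228 = 3992 nM = 3.99 μM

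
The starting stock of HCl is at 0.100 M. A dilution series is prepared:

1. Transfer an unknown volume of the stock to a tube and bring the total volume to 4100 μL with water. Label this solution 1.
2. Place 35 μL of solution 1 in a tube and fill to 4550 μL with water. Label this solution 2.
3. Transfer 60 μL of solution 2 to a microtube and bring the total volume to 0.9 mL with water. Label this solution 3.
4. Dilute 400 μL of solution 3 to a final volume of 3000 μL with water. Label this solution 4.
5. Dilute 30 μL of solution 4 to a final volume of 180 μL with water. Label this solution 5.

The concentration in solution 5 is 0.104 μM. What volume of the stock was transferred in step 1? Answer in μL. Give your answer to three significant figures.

Step 1: v brought to 4100 μL → factor = 4100 μL/v
Step 2: 35 μL brought to 4550 μL → factor 4550/35 = 130
Step 3: 60 μL brought to 0.9 mL → factor 900/60 = 15
Step 4: 400 μL brought to 3000 μL → factor 3000/400 = 7.5
Step 5: 30 μL brought to 180 μL → factor 180/30 = 6
Product of known-step factors = 87750
Overall factor = 0.100 M / (0.104 μM) = 9.6154 × 10^5
Step-1 factor = 9.6154 × 10^5 / 87750 = 10.958
v = 4100 μL / 10.958 = 374 μL

374 μL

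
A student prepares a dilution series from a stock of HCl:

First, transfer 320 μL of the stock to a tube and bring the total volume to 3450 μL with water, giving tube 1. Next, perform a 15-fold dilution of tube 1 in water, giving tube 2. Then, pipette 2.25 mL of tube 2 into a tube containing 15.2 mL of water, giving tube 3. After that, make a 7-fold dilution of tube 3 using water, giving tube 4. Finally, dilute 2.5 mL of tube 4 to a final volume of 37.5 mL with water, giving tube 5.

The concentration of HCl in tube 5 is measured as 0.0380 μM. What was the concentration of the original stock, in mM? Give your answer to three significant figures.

5.00 mM

Step 1: 320 μL brought to 3450 μL → factor 3450/320 = 10.781
Step 2: 15-fold → factor 15
Step 3: 2.25 mL + 15.2 mL = 17.45 mL total → factor 17.45/2.25 = 7.7556
Step 4: 7-fold → factor 7
Step 5: 2.5 mL brought to 37.5 mL → factor 37.5/2.5 = 15
Overall dilution factor = 10.781 × 15 × 7.7556 × 7 × 15 = 1.3169 × 10^5
Stock = 0.0380 μM × 1.3169 × 10^5 = 5004 μM = 5.00 mM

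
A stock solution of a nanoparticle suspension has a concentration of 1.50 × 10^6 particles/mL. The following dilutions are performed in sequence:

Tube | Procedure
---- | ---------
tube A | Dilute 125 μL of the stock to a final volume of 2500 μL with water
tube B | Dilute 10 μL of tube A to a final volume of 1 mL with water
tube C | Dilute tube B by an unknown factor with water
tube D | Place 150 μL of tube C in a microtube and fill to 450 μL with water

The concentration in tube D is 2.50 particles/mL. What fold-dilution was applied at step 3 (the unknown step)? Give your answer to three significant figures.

100-fold

Step 1: 125 μL brought to 2500 μL → factor 2500/125 = 20
Step 2: 10 μL brought to 1 mL → factor 1000/10 = 100
Step 3: unknown factor x
Step 4: 150 μL brought to 450 μL → factor 450/150 = 3
Product of known-step factors = 6000
Overall factor = 1.50 × 10^6 particles/mL / (2.50 particles/mL) = 6 × 10^5
x = 6 × 10^5 / 6000 = 100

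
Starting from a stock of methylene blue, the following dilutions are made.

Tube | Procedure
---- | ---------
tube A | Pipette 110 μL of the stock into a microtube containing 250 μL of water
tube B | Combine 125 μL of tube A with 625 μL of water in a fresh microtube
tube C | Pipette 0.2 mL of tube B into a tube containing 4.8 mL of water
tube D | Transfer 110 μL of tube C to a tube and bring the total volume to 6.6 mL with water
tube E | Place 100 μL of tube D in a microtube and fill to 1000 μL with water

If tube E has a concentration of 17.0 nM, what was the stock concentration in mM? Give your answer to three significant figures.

Step 1: 110 μL + 250 μL = 360 μL total → factor 360/110 = 3.2727
Step 2: 125 μL + 625 μL = 750 μL total → factor 750/125 = 6
Step 3: 0.2 mL + 4.8 mL = 5 mL total → factor 5/0.2 = 25
Step 4: 110 μL brought to 6.6 mL → factor 6600/110 = 60
Step 5: 100 μL brought to 1000 μL → factor 1000/100 = 10
Overall dilution factor = 3.2727 × 6 × 25 × 60 × 10 = 2.9455 × 10^5
Stock = 17.0 nM × 2.9455 × 10^5 = 5.007 × 10^6 nM = 5.01 mM

5.01 mM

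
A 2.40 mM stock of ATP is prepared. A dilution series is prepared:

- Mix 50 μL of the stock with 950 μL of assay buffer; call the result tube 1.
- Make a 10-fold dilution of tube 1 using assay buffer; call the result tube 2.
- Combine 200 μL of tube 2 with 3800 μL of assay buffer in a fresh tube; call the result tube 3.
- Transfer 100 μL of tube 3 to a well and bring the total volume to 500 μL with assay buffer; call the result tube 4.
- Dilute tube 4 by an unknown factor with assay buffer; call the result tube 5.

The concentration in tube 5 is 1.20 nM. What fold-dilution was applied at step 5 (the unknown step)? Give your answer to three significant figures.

Step 1: 50 μL + 950 μL = 1000 μL total → factor 1000/50 = 20
Step 2: 10-fold → factor 10
Step 3: 200 μL + 3800 μL = 4000 μL total → factor 4000/200 = 20
Step 4: 100 μL brought to 500 μL → factor 500/100 = 5
Step 5: unknown factor x
Product of known-step factors = 20000
Overall factor = 2.40 mM / (1.20 nM) = 2 × 10^6
x = 2 × 10^6 / 20000 = 100

100-fold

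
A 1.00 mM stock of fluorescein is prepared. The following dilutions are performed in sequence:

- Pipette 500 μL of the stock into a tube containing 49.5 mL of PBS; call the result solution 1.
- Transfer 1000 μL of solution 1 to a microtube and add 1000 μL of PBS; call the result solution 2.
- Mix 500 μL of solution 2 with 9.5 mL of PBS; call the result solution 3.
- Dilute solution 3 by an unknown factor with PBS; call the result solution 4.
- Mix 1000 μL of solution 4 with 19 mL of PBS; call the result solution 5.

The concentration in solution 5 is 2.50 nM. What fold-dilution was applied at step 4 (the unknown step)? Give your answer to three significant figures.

Step 1: 500 μL + 49.5 mL = 50000 μL total → factor 50000/500 = 100
Step 2: 1000 μL + 1000 μL = 2000 μL total → factor 2000/1000 = 2
Step 3: 500 μL + 9.5 mL = 10000 μL total → factor 10000/500 = 20
Step 4: unknown factor x
Step 5: 1000 μL + 19 mL = 20000 μL total → factor 20000/1000 = 20
Product of known-step factors = 80000
Overall factor = 1.00 mM / (2.50 nM) = 4 × 10^5
x = 4 × 10^5 / 80000 = 5.00

5.00-fold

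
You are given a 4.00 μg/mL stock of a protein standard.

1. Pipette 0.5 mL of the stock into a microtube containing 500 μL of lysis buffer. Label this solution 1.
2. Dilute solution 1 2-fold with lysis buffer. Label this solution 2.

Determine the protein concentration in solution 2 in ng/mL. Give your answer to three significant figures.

1.00 × 10^3 ng/mL

Step 1: 0.5 mL + 500 μL = 1 mL total → factor 1/0.5 = 2
Step 2: 2-fold → factor 2
Overall dilution factor = 2 × 2 = 4
Final = 4.00 μg/mL / 4 = 1.000 μg/mL = 1.00 × 10^3 ng/mL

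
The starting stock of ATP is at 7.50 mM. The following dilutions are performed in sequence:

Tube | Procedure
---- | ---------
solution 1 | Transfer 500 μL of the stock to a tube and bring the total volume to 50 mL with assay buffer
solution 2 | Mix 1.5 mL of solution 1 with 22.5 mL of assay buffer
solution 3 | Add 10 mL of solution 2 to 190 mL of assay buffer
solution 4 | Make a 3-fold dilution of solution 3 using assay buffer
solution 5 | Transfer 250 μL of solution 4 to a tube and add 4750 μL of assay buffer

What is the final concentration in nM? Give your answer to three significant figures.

Step 1: 500 μL brought to 50 mL → factor 50000/500 = 100
Step 2: 1.5 mL + 22.5 mL = 24 mL total → factor 24/1.5 = 16
Step 3: 10 mL + 190 mL = 200 mL total → factor 200/10 = 20
Step 4: 3-fold → factor 3
Step 5: 250 μL + 4750 μL = 5000 μL total → factor 5000/250 = 20
Overall dilution factor = 100 × 16 × 20 × 3 × 20 = 1.92 × 10^6
Final = 7.50 mM / 1.92 × 10^6 = 3.906 × 10^-6 mM = 3.91 nM

3.91 nM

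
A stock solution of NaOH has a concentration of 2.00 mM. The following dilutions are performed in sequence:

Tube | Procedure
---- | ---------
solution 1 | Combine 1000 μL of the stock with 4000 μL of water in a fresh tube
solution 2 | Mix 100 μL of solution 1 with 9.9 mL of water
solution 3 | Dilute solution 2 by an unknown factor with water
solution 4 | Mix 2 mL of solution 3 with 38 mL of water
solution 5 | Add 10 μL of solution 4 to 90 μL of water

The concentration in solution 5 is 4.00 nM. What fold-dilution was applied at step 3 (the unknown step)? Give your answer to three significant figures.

Step 1: 1000 μL + 4000 μL = 5000 μL total → factor 5000/1000 = 5
Step 2: 100 μL + 9.9 mL = 10000 μL total → factor 10000/100 = 100
Step 3: unknown factor x
Step 4: 2 mL + 38 mL = 40 mL total → factor 40/2 = 20
Step 5: 10 μL + 90 μL = 100 μL total → factor 100/10 = 10
Product of known-step factors = 1 × 10^5
Overall factor = 2.00 mM / (4.00 nM) = 5 × 10^5
x = 5 × 10^5 / 1 × 10^5 = 5.00

5.00-fold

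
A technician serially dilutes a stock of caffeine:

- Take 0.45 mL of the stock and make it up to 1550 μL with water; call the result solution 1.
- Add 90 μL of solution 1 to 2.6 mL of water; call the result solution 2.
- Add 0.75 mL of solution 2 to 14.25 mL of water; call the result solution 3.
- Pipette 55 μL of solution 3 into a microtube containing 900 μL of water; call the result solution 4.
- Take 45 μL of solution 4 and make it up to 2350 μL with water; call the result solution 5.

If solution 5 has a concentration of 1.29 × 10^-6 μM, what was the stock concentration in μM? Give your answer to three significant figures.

2.41 μM

Step 1: 0.45 mL brought to 1550 μL → factor 1.55/0.45 = 3.4444
Step 2: 90 μL + 2.6 mL = 2690 μL total → factor 2690/90 = 29.889
Step 3: 0.75 mL + 14.25 mL = 15 mL total → factor 15/0.75 = 20
Step 4: 55 μL + 900 μL = 955 μL total → factor 955/55 = 17.364
Step 5: 45 μL brought to 2350 μL → factor 2350/45 = 52.222
Overall dilution factor = 3.4444 × 29.889 × 20 × 17.364 × 52.222 = 1.867 × 10^6
Stock = 1.29 × 10^-6 μM × 1.867 × 10^6 = 2.41 μM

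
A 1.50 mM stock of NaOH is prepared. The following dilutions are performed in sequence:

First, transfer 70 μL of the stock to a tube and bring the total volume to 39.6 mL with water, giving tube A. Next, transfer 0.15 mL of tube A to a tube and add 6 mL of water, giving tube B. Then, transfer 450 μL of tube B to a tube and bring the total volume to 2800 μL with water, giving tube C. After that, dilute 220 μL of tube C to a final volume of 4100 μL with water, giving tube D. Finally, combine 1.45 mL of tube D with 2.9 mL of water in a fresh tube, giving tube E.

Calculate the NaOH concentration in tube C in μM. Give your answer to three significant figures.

0.0104 μM

Step 1: 70 μL brought to 39.6 mL → factor 39600/70 = 565.71
Step 2: 0.15 mL + 6 mL = 6.15 mL total → factor 6.15/0.15 = 41
Step 3: 450 μL brought to 2800 μL → factor 2800/450 = 6.2222
Dilution factor through tube C = 565.71 × 41 × 6.2222 = 1.4432 × 10^5
[tube C] = 1.50 mM / 1.4432 × 10^5 = 1.039 × 10^-5 mM = 0.0104 μM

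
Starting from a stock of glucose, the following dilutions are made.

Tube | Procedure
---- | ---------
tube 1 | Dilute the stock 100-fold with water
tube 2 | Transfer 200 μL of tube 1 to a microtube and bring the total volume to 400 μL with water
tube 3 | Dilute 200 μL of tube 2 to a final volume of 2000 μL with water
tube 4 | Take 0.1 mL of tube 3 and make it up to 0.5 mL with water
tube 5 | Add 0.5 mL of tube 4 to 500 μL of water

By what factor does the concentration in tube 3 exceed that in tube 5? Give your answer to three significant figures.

Step 1: 100-fold → factor 100
Step 2: 200 μL brought to 400 μL → factor 400/200 = 2
Step 3: 200 μL brought to 2000 μL → factor 2000/200 = 10
Step 4: 0.1 mL brought to 0.5 mL → factor 0.5/0.1 = 5
Step 5: 0.5 mL + 500 μL = 1 mL total → factor 1/0.5 = 2
Dilution factor to tube 3 = 2000; to tube 5 = 20000
[tube 3]/[tube 5] = (factor to tube 5)/(factor to tube 3) = 20000/2000 = 10.0

10.0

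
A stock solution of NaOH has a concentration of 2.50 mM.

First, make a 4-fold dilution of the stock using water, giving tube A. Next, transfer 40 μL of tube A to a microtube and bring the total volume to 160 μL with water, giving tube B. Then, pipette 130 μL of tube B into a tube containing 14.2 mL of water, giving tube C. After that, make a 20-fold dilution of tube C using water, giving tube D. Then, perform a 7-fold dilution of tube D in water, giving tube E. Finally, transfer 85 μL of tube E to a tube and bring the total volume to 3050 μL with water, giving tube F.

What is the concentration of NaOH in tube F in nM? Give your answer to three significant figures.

0.282 nM

Step 1: 4-fold → factor 4
Step 2: 40 μL brought to 160 μL → factor 160/40 = 4
Step 3: 130 μL + 14.2 mL = 14330 μL total → factor 14330/130 = 110.23
Step 4: 20-fold → factor 20
Step 5: 7-fold → factor 7
Step 6: 85 μL brought to 3050 μL → factor 3050/85 = 35.882
Overall dilution factor = 4 × 4 × 110.23 × 20 × 7 × 35.882 = 8.86 × 10^6
Final = 2.50 mM / 8.86 × 10^6 = 2.822 × 10^-7 mM = 0.282 nM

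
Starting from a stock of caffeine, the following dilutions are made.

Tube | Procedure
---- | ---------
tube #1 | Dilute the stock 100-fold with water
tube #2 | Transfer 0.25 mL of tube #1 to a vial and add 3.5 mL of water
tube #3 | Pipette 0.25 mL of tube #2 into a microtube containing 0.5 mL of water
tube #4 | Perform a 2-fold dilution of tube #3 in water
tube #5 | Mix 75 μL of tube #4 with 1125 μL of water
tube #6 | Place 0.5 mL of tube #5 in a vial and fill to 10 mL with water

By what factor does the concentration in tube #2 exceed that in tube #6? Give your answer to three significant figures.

1.92 × 10^3

Step 1: 100-fold → factor 100
Step 2: 0.25 mL + 3.5 mL = 3.75 mL total → factor 3.75/0.25 = 15
Step 3: 0.25 mL + 0.5 mL = 0.75 mL total → factor 0.75/0.25 = 3
Step 4: 2-fold → factor 2
Step 5: 75 μL + 1125 μL = 1200 μL total → factor 1200/75 = 16
Step 6: 0.5 mL brought to 10 mL → factor 10/0.5 = 20
Dilution factor to tube #2 = 1500; to tube #6 = 2.88 × 10^6
[tube #2]/[tube #6] = (factor to tube #6)/(factor to tube #2) = 2.88 × 10^6/1500 = 1.92 × 10^3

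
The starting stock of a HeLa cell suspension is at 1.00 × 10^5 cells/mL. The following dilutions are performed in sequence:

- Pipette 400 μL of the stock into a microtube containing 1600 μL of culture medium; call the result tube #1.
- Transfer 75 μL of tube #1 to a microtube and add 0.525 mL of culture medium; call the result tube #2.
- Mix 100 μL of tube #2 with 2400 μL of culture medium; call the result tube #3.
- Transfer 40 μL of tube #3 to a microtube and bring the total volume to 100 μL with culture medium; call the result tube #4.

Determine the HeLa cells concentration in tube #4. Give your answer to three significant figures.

Step 1: 400 μL + 1600 μL = 2000 μL total → factor 2000/400 = 5
Step 2: 75 μL + 0.525 mL = 600 μL total → factor 600/75 = 8
Step 3: 100 μL + 2400 μL = 2500 μL total → factor 2500/100 = 25
Step 4: 40 μL brought to 100 μL → factor 100/40 = 2.5
Overall dilution factor = 5 × 8 × 25 × 2.5 = 2500
Final = 1.00 × 10^5 cells/mL / 2500 = 40.0 cells/mL

40.0 cells/mL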